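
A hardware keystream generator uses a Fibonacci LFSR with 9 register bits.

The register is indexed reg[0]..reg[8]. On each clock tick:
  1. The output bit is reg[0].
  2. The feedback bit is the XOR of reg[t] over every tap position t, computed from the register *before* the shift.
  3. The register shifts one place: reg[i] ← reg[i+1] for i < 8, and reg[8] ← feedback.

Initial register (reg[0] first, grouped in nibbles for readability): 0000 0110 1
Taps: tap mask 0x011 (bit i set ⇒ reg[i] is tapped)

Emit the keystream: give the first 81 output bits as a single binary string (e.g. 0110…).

000001101011011011101100000101101011111010101010000001010010101111001011101110000

tick  register→output (feedback)
  0  000001101→0 (0)
  1  000011010→0 (1)
  2  000110101→0 (1)
  3  001101011→0 (0)
  4  011010110→0 (1)
  5  110101101→1 (1)
  6  101011011→1 (0)
  7  010110110→0 (1)
  8  101101101→1 (1)
  9  011011011→0 (1)
 10  110110111→1 (0)
 11  101101110→1 (1)
 12  011011101→0 (1)
 13  110111011→1 (0)
 14  101110110→1 (0)
 15  011101100→0 (0)
 16  111011000→1 (0)
 17  110110000→1 (0)
 18  101100000→1 (1)
 19  011000001→0 (0)
 20  110000010→1 (1)
 21  100000101→1 (1)
 22  000001011→0 (0)
 23  000010110→0 (1)
 24  000101101→0 (0)
 25  001011010→0 (1)
 26  010110101→0 (1)
 27  101101011→1 (1)
 28  011010111→0 (1)
 29  110101111→1 (1)
 30  101011111→1 (0)
 31  010111110→0 (1)
 32  101111101→1 (0)
 33  011111010→0 (1)
 34  111110101→1 (0)
 35  111101010→1 (1)
 36  111010101→1 (0)
 37  110101010→1 (1)
 38  101010101→1 (0)
 39  010101010→0 (0)
 40  101010100→1 (0)
 41  010101000→0 (0)
 42  101010000→1 (0)
 43  010100000→0 (0)
 44  101000000→1 (1)
 45  010000001→0 (0)
 46  100000010→1 (1)
 47  000000101→0 (0)
 48  000001010→0 (0)
 49  000010100→0 (1)
 50  000101001→0 (0)
 51  001010010→0 (1)
 52  010100101→0 (0)
 53  101001010→1 (1)
 54  010010101→0 (1)
 55  100101011→1 (1)
 56  001010111→0 (1)
 57  010101111→0 (0)
 58  101011110→1 (0)
 59  010111100→0 (1)
 60  101111001→1 (0)
 61  011110010→0 (1)
 62  111100101→1 (1)
 63  111001011→1 (1)
 64  110010111→1 (0)
 65  100101110→1 (1)
 66  001011101→0 (1)
 67  010111011→0 (1)
 68  101110111→1 (0)
 69  011101110→0 (0)
 70  111011100→1 (0)
 71  110111000→1 (0)
 72  101110000→1 (0)
 73  011100000→0 (0)
 74  111000000→1 (1)
 75  110000001→1 (1)
 76  100000011→1 (1)
 77  000000111→0 (0)
 78  000001110→0 (0)
 79  000011100→0 (1)
 80  000111001→0 (1)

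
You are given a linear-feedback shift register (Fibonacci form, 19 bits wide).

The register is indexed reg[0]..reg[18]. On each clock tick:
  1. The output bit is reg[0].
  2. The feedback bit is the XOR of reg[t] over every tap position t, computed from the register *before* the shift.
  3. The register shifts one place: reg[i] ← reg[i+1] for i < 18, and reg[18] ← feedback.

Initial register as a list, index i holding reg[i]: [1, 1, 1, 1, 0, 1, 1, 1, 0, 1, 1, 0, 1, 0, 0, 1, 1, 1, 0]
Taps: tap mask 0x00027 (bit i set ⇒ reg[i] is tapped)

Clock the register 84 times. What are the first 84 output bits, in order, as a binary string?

step | reg (before) | out | fb
   0 | 1111011101101001110 | 1 | 0
   1 | 1110111011010011100 | 1 | 0
   2 | 1101110110100111000 | 1 | 1
   3 | 1011101101001110001 | 1 | 0
   4 | 0111011010011100010 | 0 | 1
   5 | 1110110100111000101 | 1 | 0
   6 | 1101101001110001010 | 1 | 0
   7 | 1011010011100010100 | 1 | 1
   8 | 0110100111000101001 | 0 | 0
   9 | 1101001110001010010 | 1 | 0
  10 | 1010011100010100100 | 1 | 1
  11 | 0100111000101001001 | 0 | 0
  12 | 1001110001010010010 | 1 | 0
  13 | 0011100010100100100 | 0 | 1
  14 | 0111000101001001001 | 0 | 0
  15 | 1110001010010010010 | 1 | 1
  16 | 1100010100100100101 | 1 | 1
  17 | 1000101001001001011 | 1 | 1
  18 | 0001010010010010111 | 0 | 1
  19 | 0010100100100101111 | 0 | 1
  20 | 0101001001001011111 | 0 | 1
  21 | 1010010010010111111 | 1 | 1
  22 | 0100100100101111111 | 0 | 1
  23 | 1001001001011111111 | 1 | 1
  24 | 0010010010111111111 | 0 | 0
  25 | 0100100101111111110 | 0 | 1
  26 | 1001001011111111101 | 1 | 1
  27 | 0010010111111111011 | 0 | 0
  28 | 0100101111111110110 | 0 | 1
  29 | 1001011111111101101 | 1 | 0
  30 | 0010111111111011010 | 0 | 0
  31 | 0101111111110110100 | 0 | 0
  32 | 1011111111101101000 | 1 | 1
  33 | 0111111111011010001 | 0 | 1
  34 | 1111111110110100011 | 1 | 0
  35 | 1111111101101000110 | 1 | 0
  36 | 1111111011010001100 | 1 | 0
  37 | 1111110110100011000 | 1 | 0
  38 | 1111101101000110000 | 1 | 1
  39 | 1111011010001100001 | 1 | 0
  40 | 1110110100011000010 | 1 | 0
  41 | 1101101000110000100 | 1 | 0
  42 | 1011010001100001000 | 1 | 1
  43 | 0110100011000010001 | 0 | 0
  44 | 1101000110000100010 | 1 | 0
  45 | 1010001100001000100 | 1 | 0
  46 | 0100011000010001000 | 0 | 0
  47 | 1000110000100010000 | 1 | 0
  48 | 0001100001000100000 | 0 | 0
  49 | 0011000010001000000 | 0 | 1
  50 | 0110000100010000001 | 0 | 0
  51 | 1100001000100000010 | 1 | 0
  52 | 1000010001000000100 | 1 | 0
  53 | 0000100010000001000 | 0 | 0
  54 | 0001000100000010000 | 0 | 0
  55 | 0010001000000100000 | 0 | 1
  56 | 0100010000001000001 | 0 | 0
  57 | 1000100000010000010 | 1 | 1
  58 | 0001000000100000101 | 0 | 0
  59 | 0010000001000001010 | 0 | 1
  60 | 0100000010000010101 | 0 | 1
  61 | 1000000100000101011 | 1 | 1
  62 | 0000001000001010111 | 0 | 0
  63 | 0000010000010101110 | 0 | 1
  64 | 0000100000101011101 | 0 | 0
  65 | 0001000001010111010 | 0 | 0
  66 | 0010000010101110100 | 0 | 1
  67 | 0100000101011101001 | 0 | 1
  68 | 1000001010111010011 | 1 | 1
  69 | 0000010101110100111 | 0 | 1
  70 | 0000101011101001111 | 0 | 0
  71 | 0001010111010011110 | 0 | 1
  72 | 0010101110100111101 | 0 | 1
  73 | 0101011101001111011 | 0 | 0
  74 | 1010111010011110110 | 1 | 1
  75 | 0101110100111101101 | 0 | 0
  76 | 1011101001111011010 | 1 | 0
  77 | 0111010011110110100 | 0 | 1
  78 | 1110100111101101001 | 1 | 1
  79 | 1101001111011010011 | 1 | 0
  80 | 1010011110110100110 | 1 | 1
  81 | 0100111101101001101 | 0 | 0
  82 | 1001111011010011010 | 1 | 0
  83 | 0011110110100110100 | 0 | 0

111101110110100111000101001001001011111111101101000110000100010000001000001010111010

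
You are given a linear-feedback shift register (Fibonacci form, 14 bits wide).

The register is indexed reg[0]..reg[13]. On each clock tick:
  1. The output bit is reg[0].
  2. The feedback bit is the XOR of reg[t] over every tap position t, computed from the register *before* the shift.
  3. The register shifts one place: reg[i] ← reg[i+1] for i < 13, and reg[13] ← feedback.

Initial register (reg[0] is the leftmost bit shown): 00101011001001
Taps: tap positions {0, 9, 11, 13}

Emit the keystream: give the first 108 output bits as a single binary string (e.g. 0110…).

tick  register→output (feedback)
  0  00101011001001→0 (1)
  1  01010110010011→0 (0)
  2  10101100100110→1 (0)
  3  01011001001100→0 (1)
  4  10110010011001→1 (1)
  5  01100100110011→0 (0)
  6  11001001100110→1 (0)
  7  10010011001100→1 (0)
  8  00100110011000→0 (1)
  9  01001100110001→0 (0)
 10  10011001100010→1 (1)
 11  00110011000101→0 (0)
 12  01100110001010→0 (0)
 13  11001100010100→1 (1)
 14  10011000101001→1 (0)
 15  00110001010010→0 (1)
 16  01100010100101→0 (0)
 17  11000101001010→1 (1)
 18  10001010010101→1 (0)
 19  00010100101010→0 (0)
 20  00101001010100→0 (0)
 21  01010010101000→0 (0)
 22  10100101010000→1 (0)
 23  01001010100000→0 (0)
 24  10010101000000→1 (1)
 25  00101010000001→0 (1)
 26  01010100000011→0 (1)
 27  10101000000111→1 (1)
 28  01010000001111→0 (0)
 29  10100000011110→1 (1)
 30  01000000111101→0 (1)
 31  10000001111011→1 (1)
 32  00000011110111→0 (1)
 33  00000111101111→0 (0)
 34  00001111011110→0 (0)
 35  00011110111100→0 (0)
 36  00111101111000→0 (1)
 37  01111011110001→0 (0)
 38  11110111100010→1 (1)
 39  11101111000101→1 (1)
 40  11011110001011→1 (0)
 41  10111100010110→1 (1)
 42  01111000101101→0 (0)
 43  11110001011010→1 (0)
 44  11100010110100→1 (1)
 45  11000101101001→1 (0)
 46  10001011010010→1 (0)
 47  00010110100100→0 (1)
 48  00101101001001→0 (1)
 49  01011010010011→0 (0)
 50  10110100100110→1 (0)
 51  01101001001100→0 (1)
 52  11010010011001→1 (1)
 53  10100100110011→1 (1)
 54  01001001100111→0 (0)
 55  10010011001110→1 (0)
 56  00100110011100→0 (0)
 57  01001100111000→0 (1)
 58  10011001110001→1 (1)
 59  00110011100011→0 (1)
 60  01100111000111→0 (0)
 61  11001110001110→1 (0)
 62  10011100011100→1 (1)
 63  00111000111001→0 (0)
 64  01110001110010→0 (1)
 65  11100011100101→1 (1)
 66  11000111001011→1 (0)
 67  10001110010110→1 (1)
 68  00011100101101→0 (0)
 69  00111001011010→0 (1)
 70  01110010110101→0 (1)
 71  11100101101011→1 (0)
 72  11001011010110→1 (1)
 73  10010110101101→1 (1)
 74  00101101011011→0 (0)
 75  01011010110110→0 (0)
 76  10110101101100→1 (0)
 77  01101011011000→0 (1)
 78  11010110110001→1 (1)
 79  10101101100011→1 (0)
 80  01011011000110→0 (1)
 81  10110110001101→1 (1)
 82  01101100011011→0 (0)
 83  11011000110110→1 (1)
 84  10110001101101→1 (1)
 85  01100011011011→0 (0)
 86  11000110110110→1 (1)
 87  10001101101101→1 (1)
 88  00011011011011→0 (0)
 89  00110110110110→0 (0)
 90  01101101101100→0 (1)
 91  11011011011001→1 (1)
 92  10110110110011→1 (1)
 93  01101101100111→0 (0)
 94  11011011001110→1 (0)
 95  10110110011100→1 (1)
 96  01101100111001→0 (0)
 97  11011001110010→1 (0)
 98  10110011100100→1 (0)
 99  01100111001000→0 (0)
100  11001110010000→1 (0)
101  10011100100000→1 (1)
102  00111001000001→0 (1)
103  01110010000011→0 (1)
104  11100100000111→1 (1)
105  11001000001111→1 (1)
106  10010000011111→1 (0)
107  00100000111110→0 (0)

001010110010011001100010100101010000001111011110001011010010011001110001110010110101101100011011011011001110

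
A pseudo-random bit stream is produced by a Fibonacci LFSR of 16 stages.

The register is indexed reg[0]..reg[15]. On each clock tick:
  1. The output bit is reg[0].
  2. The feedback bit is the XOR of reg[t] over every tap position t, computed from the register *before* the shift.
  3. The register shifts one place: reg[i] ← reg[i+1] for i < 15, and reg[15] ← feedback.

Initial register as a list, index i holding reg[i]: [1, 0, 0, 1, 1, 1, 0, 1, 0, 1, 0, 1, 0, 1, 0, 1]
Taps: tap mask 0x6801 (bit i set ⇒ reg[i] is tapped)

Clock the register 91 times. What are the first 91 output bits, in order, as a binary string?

tick  register→output (feedback)
  0  1001110101010101→1 (1)
  1  0011101010101011→0 (1)
  2  0111010101010111→0 (1)
  3  1110101010101111→1 (1)
  4  1101010101011111→1 (0)
  5  1010101010111110→1 (0)
  6  0101010101111100→0 (0)
  7  1010101011111000→1 (0)
  8  0101010111110000→0 (1)
  9  1010101111100001→1 (1)
 10  0101011111000011→0 (1)
 11  1010111110000111→1 (1)
 12  0101111100001111→0 (0)
 13  1011111000011110→1 (0)
 14  0111110000111100→0 (0)
 15  1111100001111000→1 (0)
 16  1111000011110000→1 (0)
 17  1110000111100000→1 (1)
 18  1100001111000001→1 (1)
 19  1000011110000011→1 (0)
 20  0000111100000110→0 (0)
 21  0001111000001100→0 (1)
 22  0011110000011001→0 (1)
 23  0111100000110011→0 (0)
 24  1111000001100110→1 (1)
 25  1110000011001101→1 (0)
 26  1100000110011010→1 (1)
 27  1000001100110101→1 (1)
 28  0000011001101011→0 (1)
 29  0000110011010111→0 (1)
 30  0001100110101111→0 (0)
 31  0011001101011110→0 (1)
 32  0110011010111101→0 (0)
 33  1100110101111010→1 (1)
 34  1001101011110101→1 (1)
 35  0011010111101011→0 (1)
 36  0110101111010111→0 (1)
 37  1101011110101111→1 (1)
 38  1010111101011111→1 (0)
 39  0101111010111110→0 (1)
 40  1011110101111101→1 (1)
 41  0111101011111011→0 (0)
 42  1111010111110110→1 (0)
 43  1110101111101100→1 (0)
 44  1101011111011000→1 (0)
 45  1010111110110000→1 (0)
 46  0101111101100000→0 (0)
 47  1011111011000000→1 (1)
 48  0111110110000001→0 (0)
 49  1111101100000010→1 (0)
 50  1111011000000100→1 (0)
 51  1110110000001000→1 (1)
 52  1101100000010001→1 (0)
 53  1011000000100010→1 (0)
 54  0110000001000100→0 (1)
 55  1100000010001001→1 (1)
 56  1000000100010011→1 (1)
 57  0000001000100111→0 (0)
 58  0000010001001110→0 (0)
 59  0000100010011100→0 (0)
 60  0001000100111000→0 (1)
 61  0010001001110001→0 (1)
 62  0100010011100011→0 (1)
 63  1000100111000111→1 (1)
 64  0001001110001111→0 (0)
 65  0010011100011110→0 (1)
 66  0100111000111101→0 (0)
 67  1001110001111010→1 (1)
 68  0011100011110101→0 (0)
 69  0111000111101010→0 (1)
 70  1110001111010101→1 (1)
 71  1100011110101011→1 (0)
 72  1000111101010110→1 (0)
 73  0001111010101100→0 (1)
 74  0011110101011001→0 (1)
 75  0111101010110011→0 (0)
 76  1111010101100110→1 (1)
 77  1110101011001101→1 (0)
 78  1101010110011010→1 (1)
 79  1010101100110101→1 (1)
 80  0101011001101011→0 (1)
 81  1010110011010111→1 (0)
 82  0101100110101110→0 (0)
 83  1011001101011100→1 (1)
 84  0110011010111001→0 (1)
 85  1100110101110011→1 (1)
 86  1001101011100111→1 (1)
 87  0011010111001111→0 (0)
 88  0110101110011110→0 (1)
 89  1101011100111101→1 (1)
 90  1010111001111011→1 (1)

1001110101010101111100001111000001100110101111010111110110000001000100111000111101010110011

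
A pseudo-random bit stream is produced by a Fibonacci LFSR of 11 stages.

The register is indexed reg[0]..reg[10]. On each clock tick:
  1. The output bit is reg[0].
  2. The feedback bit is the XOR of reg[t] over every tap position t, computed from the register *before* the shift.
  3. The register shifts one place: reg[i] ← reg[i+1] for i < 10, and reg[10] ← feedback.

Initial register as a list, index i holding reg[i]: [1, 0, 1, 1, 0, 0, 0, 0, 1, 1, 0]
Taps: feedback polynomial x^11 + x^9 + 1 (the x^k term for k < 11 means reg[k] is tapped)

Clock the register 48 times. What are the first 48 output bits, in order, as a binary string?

k : reg_k → out_k, fb_k
0: 10110000110 → 1, fb=0
1: 01100001100 → 0, fb=0
2: 11000011000 → 1, fb=1
3: 10000110001 → 1, fb=1
4: 00001100011 → 0, fb=1
5: 00011000111 → 0, fb=1
6: 00110001111 → 0, fb=1
7: 01100011111 → 0, fb=1
8: 11000111111 → 1, fb=0
9: 10001111110 → 1, fb=0
10: 00011111100 → 0, fb=0
11: 00111111000 → 0, fb=0
12: 01111110000 → 0, fb=0
13: 11111100000 → 1, fb=1
14: 11111000001 → 1, fb=1
15: 11110000011 → 1, fb=0
16: 11100000110 → 1, fb=0
17: 11000001100 → 1, fb=1
18: 10000011001 → 1, fb=1
19: 00000110011 → 0, fb=1
20: 00001100111 → 0, fb=1
21: 00011001111 → 0, fb=1
22: 00110011111 → 0, fb=1
23: 01100111111 → 0, fb=1
24: 11001111111 → 1, fb=0
25: 10011111110 → 1, fb=0
26: 00111111100 → 0, fb=0
27: 01111111000 → 0, fb=0
28: 11111110000 → 1, fb=1
29: 11111100001 → 1, fb=1
30: 11111000011 → 1, fb=0
31: 11110000110 → 1, fb=0
32: 11100001100 → 1, fb=1
33: 11000011001 → 1, fb=1
34: 10000110011 → 1, fb=0
35: 00001100110 → 0, fb=1
36: 00011001101 → 0, fb=0
37: 00110011010 → 0, fb=1
38: 01100110101 → 0, fb=0
39: 11001101010 → 1, fb=0
40: 10011010100 → 1, fb=1
41: 00110101001 → 0, fb=0
42: 01101010010 → 0, fb=1
43: 11010100101 → 1, fb=1
44: 10101001011 → 1, fb=0
45: 01010010110 → 0, fb=1
46: 10100101101 → 1, fb=1
47: 01001011011 → 0, fb=1

101100001100011111100000110011111110000110011010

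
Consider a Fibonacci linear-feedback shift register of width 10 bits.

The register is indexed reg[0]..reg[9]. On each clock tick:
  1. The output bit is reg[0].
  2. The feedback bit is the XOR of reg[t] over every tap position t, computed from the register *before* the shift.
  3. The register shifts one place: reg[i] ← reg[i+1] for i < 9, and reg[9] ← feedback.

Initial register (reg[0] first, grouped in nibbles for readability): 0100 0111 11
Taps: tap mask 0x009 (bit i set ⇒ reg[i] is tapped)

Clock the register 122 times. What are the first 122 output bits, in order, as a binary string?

01000111110111100100101100000100110010001010001101101110000001111000111011111110010000110001011011101000011010101100111100

step | reg (before) | out | fb
   0 | 0100011111 | 0 | 0
   1 | 1000111110 | 1 | 1
   2 | 0001111101 | 0 | 1
   3 | 0011111011 | 0 | 1
   4 | 0111110111 | 0 | 1
   5 | 1111101111 | 1 | 0
   6 | 1111011110 | 1 | 0
   7 | 1110111100 | 1 | 1
   8 | 1101111001 | 1 | 0
   9 | 1011110010 | 1 | 0
  10 | 0111100100 | 0 | 1
  11 | 1111001001 | 1 | 0
  12 | 1110010010 | 1 | 1
  13 | 1100100101 | 1 | 1
  14 | 1001001011 | 1 | 0
  15 | 0010010110 | 0 | 0
  16 | 0100101100 | 0 | 0
  17 | 1001011000 | 1 | 0
  18 | 0010110000 | 0 | 0
  19 | 0101100000 | 0 | 1
  20 | 1011000001 | 1 | 0
  21 | 0110000010 | 0 | 0
  22 | 1100000100 | 1 | 1
  23 | 1000001001 | 1 | 1
  24 | 0000010011 | 0 | 0
  25 | 0000100110 | 0 | 0
  26 | 0001001100 | 0 | 1
  27 | 0010011001 | 0 | 0
  28 | 0100110010 | 0 | 0
  29 | 1001100100 | 1 | 0
  30 | 0011001000 | 0 | 1
  31 | 0110010001 | 0 | 0
  32 | 1100100010 | 1 | 1
  33 | 1001000101 | 1 | 0
  34 | 0010001010 | 0 | 0
  35 | 0100010100 | 0 | 0
  36 | 1000101000 | 1 | 1
  37 | 0001010001 | 0 | 1
  38 | 0010100011 | 0 | 0
  39 | 0101000110 | 0 | 1
  40 | 1010001101 | 1 | 1
  41 | 0100011011 | 0 | 0
  42 | 1000110110 | 1 | 1
  43 | 0001101101 | 0 | 1
  44 | 0011011011 | 0 | 1
  45 | 0110110111 | 0 | 0
  46 | 1101101110 | 1 | 0
  47 | 1011011100 | 1 | 0
  48 | 0110111000 | 0 | 0
  49 | 1101110000 | 1 | 0
  50 | 1011100000 | 1 | 0
  51 | 0111000000 | 0 | 1
  52 | 1110000001 | 1 | 1
  53 | 1100000011 | 1 | 1
  54 | 1000000111 | 1 | 1
  55 | 0000001111 | 0 | 0
  56 | 0000011110 | 0 | 0
  57 | 0000111100 | 0 | 0
  58 | 0001111000 | 0 | 1
  59 | 0011110001 | 0 | 1
  60 | 0111100011 | 0 | 1
  61 | 1111000111 | 1 | 0
  62 | 1110001110 | 1 | 1
  63 | 1100011101 | 1 | 1
  64 | 1000111011 | 1 | 1
  65 | 0001110111 | 0 | 1
  66 | 0011101111 | 0 | 1
  67 | 0111011111 | 0 | 1
  68 | 1110111111 | 1 | 1
  69 | 1101111111 | 1 | 0
  70 | 1011111110 | 1 | 0
  71 | 0111111100 | 0 | 1
  72 | 1111111001 | 1 | 0
  73 | 1111110010 | 1 | 0
  74 | 1111100100 | 1 | 0
  75 | 1111001000 | 1 | 0
  76 | 1110010000 | 1 | 1
  77 | 1100100001 | 1 | 1
  78 | 1001000011 | 1 | 0
  79 | 0010000110 | 0 | 0
  80 | 0100001100 | 0 | 0
  81 | 1000011000 | 1 | 1
  82 | 0000110001 | 0 | 0
  83 | 0001100010 | 0 | 1
  84 | 0011000101 | 0 | 1
  85 | 0110001011 | 0 | 0
  86 | 1100010110 | 1 | 1
  87 | 1000101101 | 1 | 1
  88 | 0001011011 | 0 | 1
  89 | 0010110111 | 0 | 0
  90 | 0101101110 | 0 | 1
  91 | 1011011101 | 1 | 0
  92 | 0110111010 | 0 | 0
  93 | 1101110100 | 1 | 0
  94 | 1011101000 | 1 | 0
  95 | 0111010000 | 0 | 1
  96 | 1110100001 | 1 | 1
  97 | 1101000011 | 1 | 0
  98 | 1010000110 | 1 | 1
  99 | 0100001101 | 0 | 0
 100 | 1000011010 | 1 | 1
 101 | 0000110101 | 0 | 0
 102 | 0001101010 | 0 | 1
 103 | 0011010101 | 0 | 1
 104 | 0110101011 | 0 | 0
 105 | 1101010110 | 1 | 0
 106 | 1010101100 | 1 | 1
 107 | 0101011001 | 0 | 1
 108 | 1010110011 | 1 | 1
 109 | 0101100111 | 0 | 1
 110 | 1011001111 | 1 | 0
 111 | 0110011110 | 0 | 0
 112 | 1100111100 | 1 | 1
 113 | 1001111001 | 1 | 0
 114 | 0011110010 | 0 | 1
 115 | 0111100101 | 0 | 1
 116 | 1111001011 | 1 | 0
 117 | 1110010110 | 1 | 1
 118 | 1100101101 | 1 | 1
 119 | 1001011011 | 1 | 0
 120 | 0010110110 | 0 | 0
 121 | 0101101100 | 0 | 1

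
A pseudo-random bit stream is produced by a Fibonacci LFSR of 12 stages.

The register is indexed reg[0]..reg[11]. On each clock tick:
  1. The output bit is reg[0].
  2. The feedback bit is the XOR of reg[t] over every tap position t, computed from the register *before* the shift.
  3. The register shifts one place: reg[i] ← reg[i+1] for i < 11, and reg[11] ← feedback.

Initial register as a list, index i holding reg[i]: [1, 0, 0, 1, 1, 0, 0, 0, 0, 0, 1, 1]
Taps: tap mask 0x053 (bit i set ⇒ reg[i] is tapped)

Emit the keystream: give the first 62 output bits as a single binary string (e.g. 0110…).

step | reg (before) | out | fb
   0 | 100110000011 | 1 | 0
   1 | 001100000110 | 0 | 0
   2 | 011000001100 | 0 | 1
   3 | 110000011001 | 1 | 0
   4 | 100000110010 | 1 | 0
   5 | 000001100100 | 0 | 1
   6 | 000011001001 | 0 | 1
   7 | 000110010011 | 0 | 1
   8 | 001100100111 | 0 | 1
   9 | 011001001111 | 0 | 1
  10 | 110010011111 | 1 | 1
  11 | 100100111111 | 1 | 0
  12 | 001001111110 | 0 | 1
  13 | 010011111101 | 0 | 1
  14 | 100111111011 | 1 | 1
  15 | 001111110111 | 0 | 0
  16 | 011111101110 | 0 | 1
  17 | 111111011101 | 1 | 1
  18 | 111110111011 | 1 | 0
  19 | 111101110110 | 1 | 1
  20 | 111011101101 | 1 | 0
  21 | 110111011010 | 1 | 1
  22 | 101110110101 | 1 | 1
  23 | 011101101011 | 0 | 0
  24 | 111011010110 | 1 | 1
  25 | 110110101101 | 1 | 0
  26 | 101101011010 | 1 | 1
  27 | 011010110101 | 0 | 1
  28 | 110101101011 | 1 | 1
  29 | 101011010111 | 1 | 0
  30 | 010110101110 | 0 | 1
  31 | 101101011101 | 1 | 1
  32 | 011010111011 | 0 | 1
  33 | 110101110111 | 1 | 1
  34 | 101011101111 | 1 | 1
  35 | 010111011111 | 0 | 0
  36 | 101110111110 | 1 | 1
  37 | 011101111101 | 0 | 0
  38 | 111011111010 | 1 | 0
  39 | 110111110100 | 1 | 0
  40 | 101111101000 | 1 | 1
  41 | 011111010001 | 0 | 0
  42 | 111110100010 | 1 | 0
  43 | 111101000100 | 1 | 0
  44 | 111010001000 | 1 | 1
  45 | 110100010001 | 1 | 0
  46 | 101000100010 | 1 | 0
  47 | 010001000100 | 0 | 1
  48 | 100010001001 | 1 | 0
  49 | 000100010010 | 0 | 0
  50 | 001000100100 | 0 | 1
  51 | 010001001001 | 0 | 1
  52 | 100010010011 | 1 | 0
  53 | 000100100110 | 0 | 1
  54 | 001001001101 | 0 | 0
  55 | 010010011010 | 0 | 0
  56 | 100100110100 | 1 | 0
  57 | 001001101000 | 0 | 1
  58 | 010011010001 | 0 | 0
  59 | 100110100010 | 1 | 1
  60 | 001101000101 | 0 | 0
  61 | 011010001010 | 0 | 0

10011000001100100111111011101101011010111011111010001000100100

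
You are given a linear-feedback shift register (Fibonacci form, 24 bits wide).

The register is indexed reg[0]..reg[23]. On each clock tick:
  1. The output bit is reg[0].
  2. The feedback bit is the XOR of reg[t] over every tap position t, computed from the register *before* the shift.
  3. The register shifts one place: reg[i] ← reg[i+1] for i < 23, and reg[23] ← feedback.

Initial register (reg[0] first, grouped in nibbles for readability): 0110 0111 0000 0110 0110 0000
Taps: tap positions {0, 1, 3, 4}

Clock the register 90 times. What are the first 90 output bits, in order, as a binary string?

011001110000011001100000111000010101111110101000001111001110011100111010011011000110001100

tick  register→output (feedback)
  0  011001110000011001100000→0 (1)
  1  110011100000110011000001→1 (1)
  2  100111000001100110000011→1 (1)
  3  001110000011001100000111→0 (0)
  4  011100000110011000001110→0 (0)
  5  111000001100110000011100→1 (0)
  6  110000011001100000111000→1 (0)
  7  100000110011000001110000→1 (1)
  8  000001100110000011100001→0 (0)
  9  000011001100000111000010→0 (1)
 10  000110011000001110000101→0 (0)
 11  001100110000011100001010→0 (1)
 12  011001100000111000010101→0 (1)
 13  110011000001110000101011→1 (1)
 14  100110000011100001010111→1 (1)
 15  001100000111000010101111→0 (1)
 16  011000001110000101011111→0 (1)
 17  110000011100001010111111→1 (0)
 18  100000111000010101111110→1 (1)
 19  000001110000101011111101→0 (0)
 20  000011100001010111111010→0 (1)
 21  000111000010101111110101→0 (0)
 22  001110000101011111101010→0 (0)
 23  011100001010111111010100→0 (0)
 24  111000010101111110101000→1 (0)
 25  110000101011111101010000→1 (0)
 26  100001010111111010100000→1 (1)
 27  000010101111110101000001→0 (1)
 28  000101011111101010000011→0 (1)
 29  001010111111010100000111→0 (1)
 30  010101111110101000001111→0 (0)
 31  101011111101010000011110→1 (0)
 32  010111111010100000111100→0 (1)
 33  101111110101000001111001→1 (1)
 34  011111101010000011110011→0 (1)
 35  111111010100000111100111→1 (0)
 36  111110101000001111001110→1 (0)
 37  111101010000011110011100→1 (1)
 38  111010100000111100111001→1 (1)
 39  110101000001111001110011→1 (1)
 40  101010000011110011100111→1 (0)
 41  010100000111100111001110→0 (0)
 42  101000001111001110011100→1 (1)
 43  010000011110011100111001→0 (1)
 44  100000111100111001110011→1 (1)
 45  000001111001110011100111→0 (0)
 46  000011110011100111001110→0 (1)
 47  000111100111001110011101→0 (0)
 48  001111001110011100111010→0 (0)
 49  011110011100111001110100→0 (1)
 50  111100111001110011101001→1 (1)
 51  111001110011100111010011→1 (0)
 52  110011100111001110100110→1 (1)
 53  100111001110011101001101→1 (1)
 54  001110011100111010011011→0 (0)
 55  011100111001110100110110→0 (0)
 56  111001110011101001101100→1 (0)
 57  110011100111010011011000→1 (1)
 58  100111001110100110110001→1 (1)
 59  001110011101001101100011→0 (0)
 60  011100111010011011000110→0 (0)
 61  111001110100110110001100→1 (0)
 62  110011101001101100011000→1 (1)
 63  100111010011011000110001→1 (1)
 64  001110100110110001100011→0 (0)
 65  011101001101100011000110→0 (0)
 66  111010011011000110001100→1 (1)
 67  110100110110001100011001→1 (1)
 68  101001101100011000110011→1 (1)
 69  010011011000110001100111→0 (0)
 70  100110110001100011001110→1 (1)
 71  001101100011000110011101→0 (1)
 72  011011000110001100111011→0 (0)
 73  110110001100011001110110→1 (0)
 74  101100011000110011101100→1 (0)
 75  011000110001100111011000→0 (1)
 76  110001100011001110110001→1 (0)
 77  100011000110011101100010→1 (0)
 78  000110001100111011000100→0 (0)
 79  001100011001110110001000→0 (1)
 80  011000110011101100010001→0 (1)
 81  110001100111011000100011→1 (0)
 82  100011001110110001000110→1 (0)
 83  000110011101100010001100→0 (0)
 84  001100111011000100011000→0 (1)
 85  011001110110001000110001→0 (1)
 86  110011101100010001100011→1 (1)
 87  100111011000100011000111→1 (1)
 88  001110110001000110001111→0 (0)
 89  011101100010001100011110→0 (0)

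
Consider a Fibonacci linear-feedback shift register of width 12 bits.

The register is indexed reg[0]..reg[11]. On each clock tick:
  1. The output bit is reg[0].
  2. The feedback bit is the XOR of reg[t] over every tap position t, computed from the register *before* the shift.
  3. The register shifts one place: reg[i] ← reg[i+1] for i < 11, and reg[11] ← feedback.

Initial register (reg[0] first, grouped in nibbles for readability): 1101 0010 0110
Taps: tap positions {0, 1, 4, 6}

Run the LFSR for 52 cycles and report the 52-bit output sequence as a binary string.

1101001001101100101101010011110000111000100111100111

step | reg (before) | out | fb
   0 | 110100100110 | 1 | 1
   1 | 101001001101 | 1 | 1
   2 | 010010011011 | 0 | 0
   3 | 100100110110 | 1 | 0
   4 | 001001101100 | 0 | 1
   5 | 010011011001 | 0 | 0
   6 | 100110110010 | 1 | 1
   7 | 001101100101 | 0 | 1
   8 | 011011001011 | 0 | 0
   9 | 110110010110 | 1 | 1
  10 | 101100101101 | 1 | 0
  11 | 011001011010 | 0 | 1
  12 | 110010110101 | 1 | 0
  13 | 100101101010 | 1 | 0
  14 | 001011010100 | 0 | 1
  15 | 010110101001 | 0 | 1
  16 | 101101010011 | 1 | 1
  17 | 011010100111 | 0 | 1
  18 | 110101001111 | 1 | 0
  19 | 101010011110 | 1 | 0
  20 | 010100111100 | 0 | 0
  21 | 101001111000 | 1 | 0
  22 | 010011110000 | 0 | 1
  23 | 100111100001 | 1 | 1
  24 | 001111000011 | 0 | 1
  25 | 011110000111 | 0 | 0
  26 | 111100001110 | 1 | 0
  27 | 111000011100 | 1 | 0
  28 | 110000111000 | 1 | 1
  29 | 100001110001 | 1 | 0
  30 | 000011100010 | 0 | 0
  31 | 000111000100 | 0 | 1
  32 | 001110001001 | 0 | 1
  33 | 011100010011 | 0 | 1
  34 | 111000100111 | 1 | 1
  35 | 110001001111 | 1 | 0
  36 | 100010011110 | 1 | 0
  37 | 000100111100 | 0 | 1
  38 | 001001111001 | 0 | 1
  39 | 010011110011 | 0 | 1
  40 | 100111100111 | 1 | 1
  41 | 001111001111 | 0 | 1
  42 | 011110011111 | 0 | 0
  43 | 111100111110 | 1 | 1
  44 | 111001111101 | 1 | 1
  45 | 110011111011 | 1 | 0
  46 | 100111110110 | 1 | 1
  47 | 001111101101 | 0 | 0
  48 | 011111011010 | 0 | 0
  49 | 111110110100 | 1 | 0
  50 | 111101101000 | 1 | 1
  51 | 111011010001 | 1 | 1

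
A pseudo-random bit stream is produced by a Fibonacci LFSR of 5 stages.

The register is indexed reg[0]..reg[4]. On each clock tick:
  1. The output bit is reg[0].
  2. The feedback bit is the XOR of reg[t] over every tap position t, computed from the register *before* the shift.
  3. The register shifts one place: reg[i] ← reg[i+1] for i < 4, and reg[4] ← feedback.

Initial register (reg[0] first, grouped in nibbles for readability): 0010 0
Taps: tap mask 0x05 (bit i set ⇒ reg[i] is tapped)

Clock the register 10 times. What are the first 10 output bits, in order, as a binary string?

tick  register→output (feedback)
  0  00100→0 (1)
  1  01001→0 (0)
  2  10010→1 (1)
  3  00101→0 (1)
  4  01011→0 (0)
  5  10110→1 (0)
  6  01100→0 (1)
  7  11001→1 (1)
  8  10011→1 (1)
  9  00111→0 (1)

0010010110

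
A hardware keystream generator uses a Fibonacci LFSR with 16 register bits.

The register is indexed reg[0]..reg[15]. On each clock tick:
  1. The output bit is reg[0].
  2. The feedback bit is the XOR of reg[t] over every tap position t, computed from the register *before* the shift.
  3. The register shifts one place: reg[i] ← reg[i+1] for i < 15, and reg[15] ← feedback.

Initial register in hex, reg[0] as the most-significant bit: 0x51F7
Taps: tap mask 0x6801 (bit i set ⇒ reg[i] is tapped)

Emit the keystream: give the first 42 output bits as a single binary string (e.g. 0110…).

010100011111011111101001111110010101111100

tick  register→output (feedback)
  0  0101000111110111→0 (1)
  1  1010001111101111→1 (1)
  2  0100011111011111→0 (1)
  3  1000111110111111→1 (0)
  4  0001111101111110→0 (1)
  5  0011111011111101→0 (0)
  6  0111110111111010→0 (0)
  7  1111101111110100→1 (1)
  8  1111011111101001→1 (1)
  9  1110111111010011→1 (1)
 10  1101111110100111→1 (1)
 11  1011111101001111→1 (1)
 12  0111111010011111→0 (1)
 13  1111110100111111→1 (0)
 14  1111101001111110→1 (0)
 15  1111010011111100→1 (1)
 16  1110100111111001→1 (0)
 17  1101001111110010→1 (1)
 18  1010011111100101→1 (0)
 19  0100111111001010→0 (1)
 20  1001111110010101→1 (1)
 21  0011111100101011→0 (1)
 22  0111111001010111→0 (1)
 23  1111110010101111→1 (1)
 24  1111100101011111→1 (0)
 25  1111001010111110→1 (0)
 26  1110010101111100→1 (1)
 27  1100101011111001→1 (0)
 28  1001010111110010→1 (1)
 29  0010101111100101→0 (1)
 30  0101011111001011→0 (1)
 31  1010111110010111→1 (0)
 32  0101111100101110→0 (0)
 33  1011111001011100→1 (1)
 34  0111110010111001→0 (1)
 35  1111100101110011→1 (1)
 36  1111001011100111→1 (1)
 37  1110010111001111→1 (1)
 38  1100101110011111→1 (0)
 39  1001011100111110→1 (0)
 40  0010111001111100→0 (0)
 41  0101110011111000→0 (1)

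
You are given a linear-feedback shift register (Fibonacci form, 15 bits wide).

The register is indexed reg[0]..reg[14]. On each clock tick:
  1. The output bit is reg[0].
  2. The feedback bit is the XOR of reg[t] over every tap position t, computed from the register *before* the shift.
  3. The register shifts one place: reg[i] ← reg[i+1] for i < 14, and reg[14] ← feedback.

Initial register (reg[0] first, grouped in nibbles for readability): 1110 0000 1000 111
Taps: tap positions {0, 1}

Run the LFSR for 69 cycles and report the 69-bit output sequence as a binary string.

step | reg (before) | out | fb
   0 | 111000001000111 | 1 | 0
   1 | 110000010001110 | 1 | 0
   2 | 100000100011100 | 1 | 1
   3 | 000001000111001 | 0 | 0
   4 | 000010001110010 | 0 | 0
   5 | 000100011100100 | 0 | 0
   6 | 001000111001000 | 0 | 0
   7 | 010001110010000 | 0 | 1
   8 | 100011100100001 | 1 | 1
   9 | 000111001000011 | 0 | 0
  10 | 001110010000110 | 0 | 0
  11 | 011100100001100 | 0 | 1
  12 | 111001000011001 | 1 | 0
  13 | 110010000110010 | 1 | 0
  14 | 100100001100100 | 1 | 1
  15 | 001000011001001 | 0 | 0
  16 | 010000110010010 | 0 | 1
  17 | 100001100100101 | 1 | 1
  18 | 000011001001011 | 0 | 0
  19 | 000110010010110 | 0 | 0
  20 | 001100100101100 | 0 | 0
  21 | 011001001011000 | 0 | 1
  22 | 110010010110001 | 1 | 0
  23 | 100100101100010 | 1 | 1
  24 | 001001011000101 | 0 | 0
  25 | 010010110001010 | 0 | 1
  26 | 100101100010101 | 1 | 1
  27 | 001011000101011 | 0 | 0
  28 | 010110001010110 | 0 | 1
  29 | 101100010101101 | 1 | 1
  30 | 011000101011011 | 0 | 1
  31 | 110001010110111 | 1 | 0
  32 | 100010101101110 | 1 | 1
  33 | 000101011011101 | 0 | 0
  34 | 001010110111010 | 0 | 0
  35 | 010101101110100 | 0 | 1
  36 | 101011011101001 | 1 | 1
  37 | 010110111010011 | 0 | 1
  38 | 101101110100111 | 1 | 1
  39 | 011011101001111 | 0 | 1
  40 | 110111010011111 | 1 | 0
  41 | 101110100111110 | 1 | 1
  42 | 011101001111101 | 0 | 1
  43 | 111010011111011 | 1 | 0
  44 | 110100111110110 | 1 | 0
  45 | 101001111101100 | 1 | 1
  46 | 010011111011001 | 0 | 1
  47 | 100111110110011 | 1 | 1
  48 | 001111101100111 | 0 | 0
  49 | 011111011001110 | 0 | 1
  50 | 111110110011101 | 1 | 0
  51 | 111101100111010 | 1 | 0
  52 | 111011001110100 | 1 | 0
  53 | 110110011101000 | 1 | 0
  54 | 101100111010000 | 1 | 1
  55 | 011001110100001 | 0 | 1
  56 | 110011101000011 | 1 | 0
  57 | 100111010000110 | 1 | 1
  58 | 001110100001101 | 0 | 0
  59 | 011101000011010 | 0 | 1
  60 | 111010000110101 | 1 | 0
  61 | 110100001101010 | 1 | 0
  62 | 101000011010100 | 1 | 1
  63 | 010000110101001 | 0 | 1
  64 | 100001101010011 | 1 | 1
  65 | 000011010100111 | 0 | 0
  66 | 000110101001110 | 0 | 0
  67 | 001101010011100 | 0 | 0
  68 | 011010100111000 | 0 | 1

111000001000111001000011001001011000101011011101001111101100111010000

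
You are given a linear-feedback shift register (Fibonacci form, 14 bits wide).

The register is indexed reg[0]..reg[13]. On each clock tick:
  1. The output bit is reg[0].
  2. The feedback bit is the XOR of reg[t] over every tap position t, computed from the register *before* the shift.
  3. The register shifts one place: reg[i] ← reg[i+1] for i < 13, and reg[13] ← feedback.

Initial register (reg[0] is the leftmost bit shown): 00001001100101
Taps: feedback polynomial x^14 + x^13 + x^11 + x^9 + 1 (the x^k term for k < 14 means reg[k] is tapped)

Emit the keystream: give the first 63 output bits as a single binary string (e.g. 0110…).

000010011001010000000100101111000101001111100011110011111111010

step | reg (before) | out | fb
   0 | 00001001100101 | 0 | 0
   1 | 00010011001010 | 0 | 0
   2 | 00100110010100 | 0 | 0
   3 | 01001100101000 | 0 | 0
   4 | 10011001010000 | 1 | 0
   5 | 00110010100000 | 0 | 0
   6 | 01100101000000 | 0 | 0
   7 | 11001010000000 | 1 | 1
   8 | 10010100000001 | 1 | 0
   9 | 00101000000010 | 0 | 0
  10 | 01010000000100 | 0 | 1
  11 | 10100000001001 | 1 | 0
  12 | 01000000010010 | 0 | 1
  13 | 10000000100101 | 1 | 1
  14 | 00000001001011 | 0 | 1
  15 | 00000010010111 | 0 | 1
  16 | 00000100101111 | 0 | 0
  17 | 00001001011110 | 0 | 0
  18 | 00010010111100 | 0 | 0
  19 | 00100101111000 | 0 | 1
  20 | 01001011110001 | 0 | 0
  21 | 10010111100010 | 1 | 1
  22 | 00101111000101 | 0 | 0
  23 | 01011110001010 | 0 | 0
  24 | 10111100010100 | 1 | 1
  25 | 01111000101001 | 0 | 1
  26 | 11110001010011 | 1 | 1
  27 | 11100010100111 | 1 | 1
  28 | 11000101001111 | 1 | 1
  29 | 10001010011111 | 1 | 0
  30 | 00010100111110 | 0 | 0
  31 | 00101001111100 | 0 | 0
  32 | 01010011111000 | 0 | 1
  33 | 10100111110001 | 1 | 1
  34 | 01001111100011 | 0 | 1
  35 | 10011111000111 | 1 | 1
  36 | 00111110001111 | 0 | 0
  37 | 01111100011110 | 0 | 0
  38 | 11111000111100 | 1 | 1
  39 | 11110001111001 | 1 | 1
  40 | 11100011110011 | 1 | 1
  41 | 11000111100111 | 1 | 1
  42 | 10001111001111 | 1 | 1
  43 | 00011110011111 | 0 | 1
  44 | 00111100111111 | 0 | 1
  45 | 01111001111111 | 0 | 1
  46 | 11110011111111 | 1 | 0
  47 | 11100111111110 | 1 | 1
  48 | 11001111111101 | 1 | 0
  49 | 10011111111010 | 1 | 0
  50 | 00111111110100 | 0 | 0
  51 | 01111111101000 | 0 | 0
  52 | 11111111010000 | 1 | 0
  53 | 11111110100000 | 1 | 1
  54 | 11111101000001 | 1 | 0
  55 | 11111010000010 | 1 | 1
  56 | 11110100000101 | 1 | 1
  57 | 11101000001011 | 1 | 0
  58 | 11010000010110 | 1 | 1
  59 | 10100000101101 | 1 | 1
  60 | 01000001011011 | 0 | 0
  61 | 10000010110110 | 1 | 1
  62 | 00000101101101 | 0 | 0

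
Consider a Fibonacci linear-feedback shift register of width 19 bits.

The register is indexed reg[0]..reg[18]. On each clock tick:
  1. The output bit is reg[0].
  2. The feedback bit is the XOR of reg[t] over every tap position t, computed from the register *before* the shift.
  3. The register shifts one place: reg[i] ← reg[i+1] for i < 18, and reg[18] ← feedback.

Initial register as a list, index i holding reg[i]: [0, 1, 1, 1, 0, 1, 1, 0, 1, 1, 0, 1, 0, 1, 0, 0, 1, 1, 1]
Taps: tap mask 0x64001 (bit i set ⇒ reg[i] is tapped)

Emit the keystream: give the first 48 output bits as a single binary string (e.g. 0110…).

011101101101010011100001000110000111111111001010

step | reg (before) | out | fb
   0 | 0111011011010100111 | 0 | 0
   1 | 1110110110101001110 | 1 | 0
   2 | 1101101101010011100 | 1 | 0
   3 | 1011011010100111000 | 1 | 0
   4 | 0110110101001110000 | 0 | 1
   5 | 1101101010011100001 | 1 | 0
   6 | 1011010100111000010 | 1 | 0
   7 | 0110101001110000100 | 0 | 0
   8 | 1101010011100001000 | 1 | 1
   9 | 1010100111000010001 | 1 | 1
  10 | 0101001110000100011 | 0 | 0
  11 | 1010011100001000110 | 1 | 0
  12 | 0100111000010001100 | 0 | 0
  13 | 1001110000100011000 | 1 | 0
  14 | 0011100001000110000 | 0 | 1
  15 | 0111000010001100001 | 0 | 1
  16 | 1110000100011000011 | 1 | 1
  17 | 1100001000110000111 | 1 | 1
  18 | 1000010001100001111 | 1 | 1
  19 | 0000100011000011111 | 0 | 1
  20 | 0001000110000111111 | 0 | 1
  21 | 0010001100001111111 | 0 | 1
  22 | 0100011000011111111 | 0 | 1
  23 | 1000110000111111111 | 1 | 0
  24 | 0001100001111111110 | 0 | 0
  25 | 0011000011111111100 | 0 | 1
  26 | 0110000111111111001 | 0 | 0
  27 | 1100001111111110010 | 1 | 1
  28 | 1000011111111100101 | 1 | 0
  29 | 0000111111111001010 | 0 | 1
  30 | 0001111111110010101 | 0 | 0
  31 | 0011111111100101010 | 0 | 1
  32 | 0111111111001010101 | 0 | 0
  33 | 1111111110010101010 | 1 | 0
  34 | 1111111100101010100 | 1 | 0
  35 | 1111111001010101000 | 1 | 1
  36 | 1111110010101010001 | 1 | 1
  37 | 1111100101010100011 | 1 | 1
  38 | 1111001010101000111 | 1 | 1
  39 | 1110010101010001111 | 1 | 1
  40 | 1100101010100011111 | 1 | 0
  41 | 1001010101000111110 | 1 | 1
  42 | 0010101010001111101 | 0 | 0
  43 | 0101010100011111010 | 0 | 0
  44 | 1010101000111110100 | 1 | 0
  45 | 0101010001111101000 | 0 | 0
  46 | 1010100011111010000 | 1 | 0
  47 | 0101000111110100000 | 0 | 0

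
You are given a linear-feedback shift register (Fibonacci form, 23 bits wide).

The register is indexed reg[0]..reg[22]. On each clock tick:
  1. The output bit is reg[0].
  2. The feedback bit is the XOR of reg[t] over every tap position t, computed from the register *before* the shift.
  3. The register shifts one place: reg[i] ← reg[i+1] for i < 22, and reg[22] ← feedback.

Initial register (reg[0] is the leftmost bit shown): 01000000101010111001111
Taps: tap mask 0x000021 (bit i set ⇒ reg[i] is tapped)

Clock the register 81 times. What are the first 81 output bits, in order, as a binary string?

step | reg (before) | out | fb
   0 | 01000000101010111001111 | 0 | 0
   1 | 10000001010101110011110 | 1 | 1
   2 | 00000010101011100111101 | 0 | 0
   3 | 00000101010111001111010 | 0 | 1
   4 | 00001010101110011110101 | 0 | 0
   5 | 00010101011100111101010 | 0 | 1
   6 | 00101010111001111010101 | 0 | 0
   7 | 01010101110011110101010 | 0 | 1
   8 | 10101011100111101010101 | 1 | 1
   9 | 01010111001111010101011 | 0 | 1
  10 | 10101110011110101010111 | 1 | 0
  11 | 01011100111101010101110 | 0 | 1
  12 | 10111001111010101011101 | 1 | 1
  13 | 01110011110101010111011 | 0 | 0
  14 | 11100111101010101110110 | 1 | 0
  15 | 11001111010101011101100 | 1 | 0
  16 | 10011110101010111011000 | 1 | 0
  17 | 00111101010101110110000 | 0 | 1
  18 | 01111010101011101100001 | 0 | 0
  19 | 11110101010111011000010 | 1 | 0
  20 | 11101010101110110000100 | 1 | 1
  21 | 11010101011101100001001 | 1 | 0
  22 | 10101010111011000010010 | 1 | 1
  23 | 01010101110110000100101 | 0 | 1
  24 | 10101011101100001001011 | 1 | 1
  25 | 01010111011000010010111 | 0 | 1
  26 | 10101110110000100101111 | 1 | 0
  27 | 01011101100001001011110 | 0 | 1
  28 | 10111011000010010111101 | 1 | 1
  29 | 01110110000100101111011 | 0 | 1
  30 | 11101100001001011110111 | 1 | 0
  31 | 11011000010010111101110 | 1 | 1
  32 | 10110000100101111011101 | 1 | 1
  33 | 01100001001011110111011 | 0 | 0
  34 | 11000010010111101110110 | 1 | 1
  35 | 10000100101111011101101 | 1 | 0
  36 | 00001001011110111011010 | 0 | 0
  37 | 00010010111101110110100 | 0 | 0
  38 | 00100101111011101101000 | 0 | 1
  39 | 01001011110111011010001 | 0 | 0
  40 | 10010111101110110100010 | 1 | 0
  41 | 00101111011101101000100 | 0 | 1
  42 | 01011110111011010001001 | 0 | 1
  43 | 10111101110110100010011 | 1 | 0
  44 | 01111011101101000100110 | 0 | 0
  45 | 11110111011010001001100 | 1 | 0
  46 | 11101110110100010011000 | 1 | 0
  47 | 11011101101000100110000 | 1 | 0
  48 | 10111011010001001100000 | 1 | 1
  49 | 01110110100010011000001 | 0 | 1
  50 | 11101101000100110000011 | 1 | 0
  51 | 11011010001001100000110 | 1 | 1
  52 | 10110100010011000001101 | 1 | 0
  53 | 01101000100110000011010 | 0 | 0
  54 | 11010001001100000110100 | 1 | 1
  55 | 10100010011000001101001 | 1 | 1
  56 | 01000100110000011010011 | 0 | 1
  57 | 10001001100000110100111 | 1 | 1
  58 | 00010011000001101001111 | 0 | 0
  59 | 00100110000011010011110 | 0 | 1
  60 | 01001100000110100111101 | 0 | 1
  61 | 10011000001101001111011 | 1 | 1
  62 | 00110000011010011110111 | 0 | 0
  63 | 01100000110100111101110 | 0 | 0
  64 | 11000001101001111011100 | 1 | 1
  65 | 10000011010011110111001 | 1 | 1
  66 | 00000110100111101110011 | 0 | 1
  67 | 00001101001111011100111 | 0 | 1
  68 | 00011010011110111001111 | 0 | 0
  69 | 00110100111101110011110 | 0 | 1
  70 | 01101001111011100111101 | 0 | 0
  71 | 11010011110111001111010 | 1 | 1
  72 | 10100111101110011110101 | 1 | 0
  73 | 01001111011100111101010 | 0 | 1
  74 | 10011110111001111010101 | 1 | 0
  75 | 00111101110011110101010 | 0 | 1
  76 | 01111011100111101010101 | 0 | 0
  77 | 11110111001111010101010 | 1 | 0
  78 | 11101110011110101010100 | 1 | 0
  79 | 11011100111101010101000 | 1 | 0
  80 | 10111001111010101010000 | 1 | 1

010000001010101110011110101010111011000010010111101110110100010011000001101001111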